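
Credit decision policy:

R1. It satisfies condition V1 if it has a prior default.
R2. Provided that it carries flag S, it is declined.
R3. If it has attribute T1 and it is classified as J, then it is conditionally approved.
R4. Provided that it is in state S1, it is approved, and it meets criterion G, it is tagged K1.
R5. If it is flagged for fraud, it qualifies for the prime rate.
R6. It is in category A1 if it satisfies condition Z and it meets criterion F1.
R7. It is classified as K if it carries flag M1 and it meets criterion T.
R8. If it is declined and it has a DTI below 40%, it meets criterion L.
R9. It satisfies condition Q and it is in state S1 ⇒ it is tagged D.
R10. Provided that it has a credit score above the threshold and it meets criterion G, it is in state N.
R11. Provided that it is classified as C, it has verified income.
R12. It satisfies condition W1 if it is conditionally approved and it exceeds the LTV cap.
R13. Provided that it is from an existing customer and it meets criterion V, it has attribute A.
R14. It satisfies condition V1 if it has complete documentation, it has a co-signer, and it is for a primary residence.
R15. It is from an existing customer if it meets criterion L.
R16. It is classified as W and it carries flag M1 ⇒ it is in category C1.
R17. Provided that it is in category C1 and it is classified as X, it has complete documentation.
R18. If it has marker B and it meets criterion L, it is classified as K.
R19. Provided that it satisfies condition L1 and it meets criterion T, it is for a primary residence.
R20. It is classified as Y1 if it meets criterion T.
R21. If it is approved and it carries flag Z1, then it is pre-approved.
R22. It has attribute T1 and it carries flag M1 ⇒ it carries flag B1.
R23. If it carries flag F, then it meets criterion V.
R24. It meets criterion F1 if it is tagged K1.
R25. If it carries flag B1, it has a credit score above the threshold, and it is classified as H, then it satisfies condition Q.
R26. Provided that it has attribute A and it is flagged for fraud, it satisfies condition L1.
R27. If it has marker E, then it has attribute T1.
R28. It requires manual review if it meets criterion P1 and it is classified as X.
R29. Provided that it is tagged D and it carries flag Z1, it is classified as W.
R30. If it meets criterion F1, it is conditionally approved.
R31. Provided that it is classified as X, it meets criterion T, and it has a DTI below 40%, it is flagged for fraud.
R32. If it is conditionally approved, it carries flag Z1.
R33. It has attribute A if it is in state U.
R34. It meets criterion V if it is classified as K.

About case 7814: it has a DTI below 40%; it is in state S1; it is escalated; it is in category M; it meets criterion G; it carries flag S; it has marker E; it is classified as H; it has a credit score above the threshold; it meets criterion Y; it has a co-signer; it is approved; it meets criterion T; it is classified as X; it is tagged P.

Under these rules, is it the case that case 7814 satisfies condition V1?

No

Forward chaining from the given facts derives: is declined, is tagged K1, meets criterion L, is in state N, is from an existing customer, is classified as Y1, meets criterion F1, has attribute T1, is conditionally approved, is flagged for fraud, carries flag Z1, qualifies for the prime rate, is pre-approved.
Rules concluding "it satisfies condition V1": R1 needs "it has a prior default"; R14 needs "it has complete documentation" — none of these are established.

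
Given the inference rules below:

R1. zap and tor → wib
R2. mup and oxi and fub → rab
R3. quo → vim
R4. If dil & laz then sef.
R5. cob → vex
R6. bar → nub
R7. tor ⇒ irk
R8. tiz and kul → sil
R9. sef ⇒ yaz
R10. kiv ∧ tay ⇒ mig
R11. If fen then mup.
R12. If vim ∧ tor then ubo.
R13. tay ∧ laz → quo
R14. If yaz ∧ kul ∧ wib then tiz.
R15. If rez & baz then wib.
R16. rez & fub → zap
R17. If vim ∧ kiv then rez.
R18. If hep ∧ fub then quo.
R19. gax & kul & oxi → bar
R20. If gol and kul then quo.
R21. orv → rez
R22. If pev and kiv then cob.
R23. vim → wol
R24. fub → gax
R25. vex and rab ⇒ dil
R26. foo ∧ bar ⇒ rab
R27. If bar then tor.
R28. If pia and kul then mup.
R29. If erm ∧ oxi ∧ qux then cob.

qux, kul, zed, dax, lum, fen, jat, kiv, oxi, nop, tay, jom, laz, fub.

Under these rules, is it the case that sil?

No

Forward chaining from the given facts derives: mig, mup, quo, gax, rab, vim, rez, bar, wol, tor, nub, irk, ubo, zap, wib.
The only rule concluding sil is R8, which needs tiz; that is never established.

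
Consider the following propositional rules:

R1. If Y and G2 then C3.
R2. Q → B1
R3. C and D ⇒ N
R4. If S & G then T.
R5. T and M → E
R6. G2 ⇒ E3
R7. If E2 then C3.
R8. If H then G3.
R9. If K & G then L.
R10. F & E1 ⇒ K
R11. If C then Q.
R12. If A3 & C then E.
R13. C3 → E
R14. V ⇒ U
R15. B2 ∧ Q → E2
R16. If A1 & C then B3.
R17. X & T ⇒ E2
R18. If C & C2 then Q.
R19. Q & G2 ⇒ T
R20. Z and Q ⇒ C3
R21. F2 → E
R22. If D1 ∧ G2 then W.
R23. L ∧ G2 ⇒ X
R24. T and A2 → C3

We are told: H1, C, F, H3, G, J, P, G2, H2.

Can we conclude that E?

No

Forward chaining from the given facts derives: E3, Q, T, B1.
Rules concluding E: R5 needs M; R12 needs A3; R13 needs C3; R21 needs F2 — none of these are established.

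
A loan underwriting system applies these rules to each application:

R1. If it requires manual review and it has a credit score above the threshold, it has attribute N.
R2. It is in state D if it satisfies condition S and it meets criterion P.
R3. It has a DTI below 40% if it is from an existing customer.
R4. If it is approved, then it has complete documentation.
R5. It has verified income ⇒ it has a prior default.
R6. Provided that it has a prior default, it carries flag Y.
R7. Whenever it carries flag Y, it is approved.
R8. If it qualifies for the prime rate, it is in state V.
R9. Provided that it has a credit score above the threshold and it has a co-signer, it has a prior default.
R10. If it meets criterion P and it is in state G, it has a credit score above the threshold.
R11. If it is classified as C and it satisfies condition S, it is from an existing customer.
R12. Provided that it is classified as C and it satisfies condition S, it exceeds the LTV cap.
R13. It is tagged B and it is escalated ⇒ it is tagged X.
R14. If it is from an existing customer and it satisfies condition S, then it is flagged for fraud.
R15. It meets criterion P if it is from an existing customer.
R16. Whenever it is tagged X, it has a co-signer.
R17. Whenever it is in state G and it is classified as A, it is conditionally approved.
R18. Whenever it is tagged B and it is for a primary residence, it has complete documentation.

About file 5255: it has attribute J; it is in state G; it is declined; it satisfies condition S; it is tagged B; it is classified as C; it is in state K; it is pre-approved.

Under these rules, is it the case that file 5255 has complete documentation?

No

Forward chaining from the given facts derives: is from an existing customer, exceeds the LTV cap, is flagged for fraud, meets criterion P, is in state D, has a DTI below 40%, has a credit score above the threshold.
Rules concluding "it has complete documentation": R4 needs "it is approved"; R18 needs "it is for a primary residence" — none of these are established.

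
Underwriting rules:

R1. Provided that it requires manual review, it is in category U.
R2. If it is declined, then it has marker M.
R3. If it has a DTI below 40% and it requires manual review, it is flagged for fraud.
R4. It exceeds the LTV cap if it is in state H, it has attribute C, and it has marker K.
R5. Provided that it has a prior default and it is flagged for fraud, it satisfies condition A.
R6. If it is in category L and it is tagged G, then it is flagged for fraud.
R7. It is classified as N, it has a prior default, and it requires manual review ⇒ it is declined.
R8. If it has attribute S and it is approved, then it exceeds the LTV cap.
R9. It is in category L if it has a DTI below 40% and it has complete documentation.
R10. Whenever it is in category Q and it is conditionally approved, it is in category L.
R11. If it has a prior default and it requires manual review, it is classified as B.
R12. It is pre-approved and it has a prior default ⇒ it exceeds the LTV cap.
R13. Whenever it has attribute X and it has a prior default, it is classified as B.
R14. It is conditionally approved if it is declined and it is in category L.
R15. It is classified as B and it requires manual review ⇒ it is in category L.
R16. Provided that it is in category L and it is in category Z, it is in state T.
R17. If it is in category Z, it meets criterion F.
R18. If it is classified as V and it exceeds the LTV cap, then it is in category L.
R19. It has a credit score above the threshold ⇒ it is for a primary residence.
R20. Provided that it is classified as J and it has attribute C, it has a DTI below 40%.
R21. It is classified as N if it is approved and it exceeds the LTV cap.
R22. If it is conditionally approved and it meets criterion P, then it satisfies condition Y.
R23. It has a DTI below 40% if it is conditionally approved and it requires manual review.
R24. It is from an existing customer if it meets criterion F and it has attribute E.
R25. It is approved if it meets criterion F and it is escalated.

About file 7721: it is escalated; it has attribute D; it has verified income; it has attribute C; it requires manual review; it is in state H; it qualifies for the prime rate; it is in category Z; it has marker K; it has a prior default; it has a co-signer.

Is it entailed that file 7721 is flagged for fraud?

By R4 (it is in state H, it has attribute C, it has marker K): it exceeds the LTV cap.
By R11 (it has a prior default, it requires manual review): it is classified as B.
By R15 (it is classified as B, it requires manual review): it is in category L.
By R17 (it is in category Z): it meets criterion F.
By R25 (it meets criterion F, it is escalated): it is approved.
By R21 (it is approved, it exceeds the LTV cap): it is classified as N.
By R7 (it is classified as N, it has a prior default, it requires manual review): it is declined.
By R14 (it is declined, it is in category L): it is conditionally approved.
By R23 (it is conditionally approved, it requires manual review): it has a DTI below 40%.
By R3 (it has a DTI below 40%, it requires manual review): it is flagged for fraud.

Yes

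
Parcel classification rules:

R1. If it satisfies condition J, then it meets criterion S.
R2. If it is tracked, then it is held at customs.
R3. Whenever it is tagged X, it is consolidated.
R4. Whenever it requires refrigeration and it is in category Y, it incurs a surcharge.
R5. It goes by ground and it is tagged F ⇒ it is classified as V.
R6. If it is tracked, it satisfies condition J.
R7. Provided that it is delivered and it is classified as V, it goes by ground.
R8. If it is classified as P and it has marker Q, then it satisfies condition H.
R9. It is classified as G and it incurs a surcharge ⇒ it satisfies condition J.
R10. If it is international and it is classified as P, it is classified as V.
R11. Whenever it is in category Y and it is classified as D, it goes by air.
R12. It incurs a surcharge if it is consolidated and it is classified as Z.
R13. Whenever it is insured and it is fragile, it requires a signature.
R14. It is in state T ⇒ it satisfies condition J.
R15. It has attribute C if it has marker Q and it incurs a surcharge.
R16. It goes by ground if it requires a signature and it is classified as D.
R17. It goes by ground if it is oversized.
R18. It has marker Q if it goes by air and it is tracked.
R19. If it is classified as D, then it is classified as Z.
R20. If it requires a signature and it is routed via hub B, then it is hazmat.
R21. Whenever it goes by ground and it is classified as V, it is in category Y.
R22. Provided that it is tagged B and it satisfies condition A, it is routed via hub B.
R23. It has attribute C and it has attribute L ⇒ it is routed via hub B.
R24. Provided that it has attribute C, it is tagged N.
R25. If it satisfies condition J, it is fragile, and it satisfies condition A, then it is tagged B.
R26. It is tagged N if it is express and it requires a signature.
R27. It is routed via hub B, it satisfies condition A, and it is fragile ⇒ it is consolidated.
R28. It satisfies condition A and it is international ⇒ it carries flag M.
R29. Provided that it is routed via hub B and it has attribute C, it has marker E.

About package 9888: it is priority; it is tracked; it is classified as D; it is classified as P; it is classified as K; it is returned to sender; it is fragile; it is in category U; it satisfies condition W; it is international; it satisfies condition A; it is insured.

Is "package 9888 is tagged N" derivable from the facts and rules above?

By R6 (it is tracked): it satisfies condition J.
By R10 (it is international, it is classified as P): it is classified as V.
By R13 (it is insured, it is fragile): it requires a signature.
By R16 (it requires a signature, it is classified as D): it goes by ground.
By R19 (it is classified as D): it is classified as Z.
By R21 (it goes by ground, it is classified as V): it is in category Y.
By R25 (it satisfies condition J, it is fragile, it satisfies condition A): it is tagged B.
By R11 (it is in category Y, it is classified as D): it goes by air.
By R18 (it goes by air, it is tracked): it has marker Q.
By R22 (it is tagged B, it satisfies condition A): it is routed via hub B.
By R27 (it is routed via hub B, it satisfies condition A, it is fragile): it is consolidated.
By R12 (it is consolidated, it is classified as Z): it incurs a surcharge.
By R15 (it has marker Q, it incurs a surcharge): it has attribute C.
By R24 (it has attribute C): it is tagged N.

Yes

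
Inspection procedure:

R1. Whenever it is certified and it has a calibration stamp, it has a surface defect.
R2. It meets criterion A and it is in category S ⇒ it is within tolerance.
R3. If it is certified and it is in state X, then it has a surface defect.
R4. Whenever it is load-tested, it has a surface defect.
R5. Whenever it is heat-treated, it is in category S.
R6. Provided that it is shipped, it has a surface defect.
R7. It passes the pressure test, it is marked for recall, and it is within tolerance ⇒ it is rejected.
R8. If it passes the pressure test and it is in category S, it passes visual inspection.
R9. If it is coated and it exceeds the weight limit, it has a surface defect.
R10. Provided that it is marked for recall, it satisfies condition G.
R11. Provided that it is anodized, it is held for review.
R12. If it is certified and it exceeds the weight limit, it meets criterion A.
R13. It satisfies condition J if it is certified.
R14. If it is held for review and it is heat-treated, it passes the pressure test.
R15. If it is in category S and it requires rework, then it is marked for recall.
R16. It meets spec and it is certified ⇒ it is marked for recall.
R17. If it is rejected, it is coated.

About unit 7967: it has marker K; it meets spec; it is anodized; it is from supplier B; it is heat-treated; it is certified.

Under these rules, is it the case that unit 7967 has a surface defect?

No

Forward chaining from the given facts derives: is in category S, is held for review, satisfies condition J, passes the pressure test, is marked for recall, passes visual inspection, satisfies condition G.
Rules concluding "it has a surface defect": R1 needs "it has a calibration stamp"; R3 needs "it is in state X"; R4 needs "it is load-tested"; R6 needs "it is shipped"; R9 needs "it is coated" — none of these are established.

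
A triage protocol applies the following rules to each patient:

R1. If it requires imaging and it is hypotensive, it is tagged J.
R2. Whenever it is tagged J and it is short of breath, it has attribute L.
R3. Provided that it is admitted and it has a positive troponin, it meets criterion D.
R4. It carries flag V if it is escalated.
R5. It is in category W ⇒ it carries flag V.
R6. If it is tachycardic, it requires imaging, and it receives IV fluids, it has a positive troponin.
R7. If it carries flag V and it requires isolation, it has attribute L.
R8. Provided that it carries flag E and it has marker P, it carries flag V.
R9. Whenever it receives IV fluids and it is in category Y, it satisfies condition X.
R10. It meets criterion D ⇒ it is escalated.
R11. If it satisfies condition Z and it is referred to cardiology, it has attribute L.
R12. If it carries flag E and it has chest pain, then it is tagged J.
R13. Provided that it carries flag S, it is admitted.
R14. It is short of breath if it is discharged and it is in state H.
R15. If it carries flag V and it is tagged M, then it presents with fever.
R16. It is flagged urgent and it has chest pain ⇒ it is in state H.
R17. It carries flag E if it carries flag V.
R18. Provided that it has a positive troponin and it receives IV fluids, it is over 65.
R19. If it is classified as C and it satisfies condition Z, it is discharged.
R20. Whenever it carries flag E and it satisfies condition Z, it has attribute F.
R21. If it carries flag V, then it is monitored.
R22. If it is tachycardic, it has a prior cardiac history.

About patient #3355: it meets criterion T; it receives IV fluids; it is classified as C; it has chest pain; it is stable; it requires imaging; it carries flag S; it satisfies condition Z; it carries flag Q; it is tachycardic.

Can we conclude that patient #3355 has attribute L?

Forward chaining from the given facts derives: has a positive troponin, is admitted, is over 65, is discharged, has a prior cardiac history, meets criterion D, is escalated, carries flag V, carries flag E, has attribute F, is monitored, is tagged J.
Rules concluding "it has attribute L": R2 needs "it is short of breath"; R7 needs "it requires isolation"; R11 needs "it is referred to cardiology" — none of these are established.

No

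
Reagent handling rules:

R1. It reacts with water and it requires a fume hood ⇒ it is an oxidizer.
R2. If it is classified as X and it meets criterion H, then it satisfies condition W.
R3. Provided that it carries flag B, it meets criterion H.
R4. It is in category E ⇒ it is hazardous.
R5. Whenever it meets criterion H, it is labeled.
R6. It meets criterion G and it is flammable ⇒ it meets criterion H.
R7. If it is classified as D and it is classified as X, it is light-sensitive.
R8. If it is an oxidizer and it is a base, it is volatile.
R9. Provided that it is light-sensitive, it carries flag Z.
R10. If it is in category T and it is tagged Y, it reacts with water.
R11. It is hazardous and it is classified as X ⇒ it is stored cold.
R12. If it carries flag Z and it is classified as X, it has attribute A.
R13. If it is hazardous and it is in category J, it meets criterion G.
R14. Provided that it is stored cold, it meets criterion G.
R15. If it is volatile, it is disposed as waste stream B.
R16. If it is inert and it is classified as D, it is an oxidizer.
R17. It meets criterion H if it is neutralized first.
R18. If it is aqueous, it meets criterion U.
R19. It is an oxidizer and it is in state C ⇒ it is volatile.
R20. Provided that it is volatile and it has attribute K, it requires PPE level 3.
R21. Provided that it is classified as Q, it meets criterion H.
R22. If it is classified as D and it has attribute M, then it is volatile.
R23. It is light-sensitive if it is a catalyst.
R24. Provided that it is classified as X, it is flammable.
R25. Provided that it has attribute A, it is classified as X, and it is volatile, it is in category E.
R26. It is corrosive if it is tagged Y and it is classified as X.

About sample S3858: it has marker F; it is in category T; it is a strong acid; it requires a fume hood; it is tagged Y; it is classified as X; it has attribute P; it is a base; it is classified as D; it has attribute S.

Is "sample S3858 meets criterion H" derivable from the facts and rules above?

By R7 (it is classified as D, it is classified as X): it is light-sensitive.
By R9 (it is light-sensitive): it carries flag Z.
By R10 (it is in category T, it is tagged Y): it reacts with water.
By R12 (it carries flag Z, it is classified as X): it has attribute A.
By R24 (it is classified as X): it is flammable.
By R1 (it reacts with water, it requires a fume hood): it is an oxidizer.
By R8 (it is an oxidizer, it is a base): it is volatile.
By R25 (it has attribute A, it is classified as X, it is volatile): it is in category E.
By R4 (it is in category E): it is hazardous.
By R11 (it is hazardous, it is classified as X): it is stored cold.
By R14 (it is stored cold): it meets criterion G.
By R6 (it meets criterion G, it is flammable): it meets criterion H.

Yes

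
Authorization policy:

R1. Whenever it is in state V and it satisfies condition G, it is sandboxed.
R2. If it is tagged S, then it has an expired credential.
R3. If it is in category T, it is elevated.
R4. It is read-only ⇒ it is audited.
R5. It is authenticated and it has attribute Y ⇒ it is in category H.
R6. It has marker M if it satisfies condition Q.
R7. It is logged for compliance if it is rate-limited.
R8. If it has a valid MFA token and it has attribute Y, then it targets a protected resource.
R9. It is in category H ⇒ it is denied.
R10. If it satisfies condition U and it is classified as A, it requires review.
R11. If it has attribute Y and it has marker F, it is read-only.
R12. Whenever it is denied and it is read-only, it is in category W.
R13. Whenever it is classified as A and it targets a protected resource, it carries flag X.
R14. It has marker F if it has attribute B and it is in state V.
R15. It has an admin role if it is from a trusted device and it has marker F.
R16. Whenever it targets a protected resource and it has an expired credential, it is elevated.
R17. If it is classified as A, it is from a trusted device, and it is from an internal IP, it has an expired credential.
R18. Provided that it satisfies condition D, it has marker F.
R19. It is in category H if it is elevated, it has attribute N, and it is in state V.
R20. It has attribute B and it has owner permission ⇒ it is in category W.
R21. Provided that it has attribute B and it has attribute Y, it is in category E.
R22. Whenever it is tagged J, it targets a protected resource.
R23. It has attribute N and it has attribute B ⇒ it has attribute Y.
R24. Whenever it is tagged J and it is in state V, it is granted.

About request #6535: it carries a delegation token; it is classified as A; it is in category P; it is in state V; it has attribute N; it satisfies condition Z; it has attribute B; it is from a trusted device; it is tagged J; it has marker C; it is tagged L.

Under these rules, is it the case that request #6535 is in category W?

No

Forward chaining from the given facts derives: has marker F, has an admin role, targets a protected resource, has attribute Y, is granted, is read-only, carries flag X, is in category E, is audited.
Rules concluding "it is in category W": R12 needs "it is denied"; R20 needs "it has owner permission" — none of these are established.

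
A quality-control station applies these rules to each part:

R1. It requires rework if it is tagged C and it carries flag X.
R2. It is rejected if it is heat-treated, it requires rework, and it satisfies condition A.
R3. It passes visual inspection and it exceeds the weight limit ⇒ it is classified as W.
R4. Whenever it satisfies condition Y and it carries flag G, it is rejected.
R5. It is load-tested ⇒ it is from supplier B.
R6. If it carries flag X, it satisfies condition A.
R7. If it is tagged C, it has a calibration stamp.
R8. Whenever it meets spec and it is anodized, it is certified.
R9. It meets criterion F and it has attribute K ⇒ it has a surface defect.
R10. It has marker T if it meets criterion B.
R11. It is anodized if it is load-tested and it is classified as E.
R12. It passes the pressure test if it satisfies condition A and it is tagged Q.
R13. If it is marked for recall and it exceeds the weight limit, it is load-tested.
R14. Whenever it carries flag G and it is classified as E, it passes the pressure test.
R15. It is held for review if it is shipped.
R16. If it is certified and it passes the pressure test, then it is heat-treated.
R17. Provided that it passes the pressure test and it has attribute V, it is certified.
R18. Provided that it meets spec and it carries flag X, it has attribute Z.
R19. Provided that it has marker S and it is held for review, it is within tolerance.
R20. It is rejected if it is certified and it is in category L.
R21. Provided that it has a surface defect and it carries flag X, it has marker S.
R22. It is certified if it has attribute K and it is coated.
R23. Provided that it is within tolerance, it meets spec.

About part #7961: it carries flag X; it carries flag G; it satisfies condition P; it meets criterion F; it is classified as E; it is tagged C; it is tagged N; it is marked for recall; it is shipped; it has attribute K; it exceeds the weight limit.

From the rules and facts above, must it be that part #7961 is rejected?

By R1 (it is tagged C, it carries flag X): it requires rework.
By R6 (it carries flag X): it satisfies condition A.
By R9 (it meets criterion F, it has attribute K): it has a surface defect.
By R13 (it is marked for recall, it exceeds the weight limit): it is load-tested.
By R14 (it carries flag G, it is classified as E): it passes the pressure test.
By R15 (it is shipped): it is held for review.
By R21 (it has a surface defect, it carries flag X): it has marker S.
By R11 (it is load-tested, it is classified as E): it is anodized.
By R19 (it has marker S, it is held for review): it is within tolerance.
By R23 (it is within tolerance): it meets spec.
By R8 (it meets spec, it is anodized): it is certified.
By R16 (it is certified, it passes the pressure test): it is heat-treated.
By R2 (it is heat-treated, it requires rework, it satisfies condition A): it is rejected.

Yes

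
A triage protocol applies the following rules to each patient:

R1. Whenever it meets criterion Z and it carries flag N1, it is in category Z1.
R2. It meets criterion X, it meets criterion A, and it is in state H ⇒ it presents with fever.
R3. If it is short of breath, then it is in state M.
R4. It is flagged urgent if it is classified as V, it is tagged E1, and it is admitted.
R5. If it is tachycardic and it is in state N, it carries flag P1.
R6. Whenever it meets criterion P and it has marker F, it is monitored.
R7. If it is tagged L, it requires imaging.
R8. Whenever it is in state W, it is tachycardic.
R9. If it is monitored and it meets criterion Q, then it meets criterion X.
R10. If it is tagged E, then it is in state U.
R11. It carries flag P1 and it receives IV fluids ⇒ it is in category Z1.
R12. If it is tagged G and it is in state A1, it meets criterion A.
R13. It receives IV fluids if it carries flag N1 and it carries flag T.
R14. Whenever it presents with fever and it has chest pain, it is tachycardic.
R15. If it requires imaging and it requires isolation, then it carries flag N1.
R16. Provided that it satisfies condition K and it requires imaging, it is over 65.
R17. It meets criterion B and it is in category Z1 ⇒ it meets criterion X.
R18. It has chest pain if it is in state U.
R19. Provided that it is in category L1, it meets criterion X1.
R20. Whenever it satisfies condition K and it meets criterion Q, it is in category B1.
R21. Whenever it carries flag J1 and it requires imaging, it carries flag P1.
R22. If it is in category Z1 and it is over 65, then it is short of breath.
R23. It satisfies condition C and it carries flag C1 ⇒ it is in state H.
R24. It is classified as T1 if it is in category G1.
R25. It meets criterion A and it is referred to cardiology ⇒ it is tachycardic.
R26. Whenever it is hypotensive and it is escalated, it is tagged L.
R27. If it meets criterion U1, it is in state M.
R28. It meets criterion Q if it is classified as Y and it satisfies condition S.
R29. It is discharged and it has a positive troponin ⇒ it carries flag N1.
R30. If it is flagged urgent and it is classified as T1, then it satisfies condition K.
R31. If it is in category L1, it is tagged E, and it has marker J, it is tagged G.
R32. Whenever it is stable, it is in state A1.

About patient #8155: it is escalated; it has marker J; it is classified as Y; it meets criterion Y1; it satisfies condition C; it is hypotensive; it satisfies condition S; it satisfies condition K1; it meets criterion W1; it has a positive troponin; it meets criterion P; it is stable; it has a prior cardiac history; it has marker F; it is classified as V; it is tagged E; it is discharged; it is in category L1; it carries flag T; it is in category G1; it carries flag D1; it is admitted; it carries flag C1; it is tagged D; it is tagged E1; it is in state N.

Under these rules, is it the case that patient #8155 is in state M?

Yes

By R4 (it is classified as V, it is tagged E1, it is admitted): it is flagged urgent.
By R6 (it meets criterion P, it has marker F): it is monitored.
By R10 (it is tagged E): it is in state U.
By R18 (it is in state U): it has chest pain.
By R23 (it satisfies condition C, it carries flag C1): it is in state H.
By R24 (it is in category G1): it is classified as T1.
By R26 (it is hypotensive, it is escalated): it is tagged L.
By R28 (it is classified as Y, it satisfies condition S): it meets criterion Q.
By R29 (it is discharged, it has a positive troponin): it carries flag N1.
By R30 (it is flagged urgent, it is classified as T1): it satisfies condition K.
By R31 (it is in category L1, it is tagged E, it has marker J): it is tagged G.
By R32 (it is stable): it is in state A1.
By R7 (it is tagged L): it requires imaging.
By R9 (it is monitored, it meets criterion Q): it meets criterion X.
By R12 (it is tagged G, it is in state A1): it meets criterion A.
By R13 (it carries flag N1, it carries flag T): it receives IV fluids.
By R16 (it satisfies condition K, it requires imaging): it is over 65.
By R2 (it meets criterion X, it meets criterion A, it is in state H): it presents with fever.
By R14 (it presents with fever, it has chest pain): it is tachycardic.
By R5 (it is tachycardic, it is in state N): it carries flag P1.
By R11 (it carries flag P1, it receives IV fluids): it is in category Z1.
By R22 (it is in category Z1, it is over 65): it is short of breath.
By R3 (it is short of breath): it is in state M.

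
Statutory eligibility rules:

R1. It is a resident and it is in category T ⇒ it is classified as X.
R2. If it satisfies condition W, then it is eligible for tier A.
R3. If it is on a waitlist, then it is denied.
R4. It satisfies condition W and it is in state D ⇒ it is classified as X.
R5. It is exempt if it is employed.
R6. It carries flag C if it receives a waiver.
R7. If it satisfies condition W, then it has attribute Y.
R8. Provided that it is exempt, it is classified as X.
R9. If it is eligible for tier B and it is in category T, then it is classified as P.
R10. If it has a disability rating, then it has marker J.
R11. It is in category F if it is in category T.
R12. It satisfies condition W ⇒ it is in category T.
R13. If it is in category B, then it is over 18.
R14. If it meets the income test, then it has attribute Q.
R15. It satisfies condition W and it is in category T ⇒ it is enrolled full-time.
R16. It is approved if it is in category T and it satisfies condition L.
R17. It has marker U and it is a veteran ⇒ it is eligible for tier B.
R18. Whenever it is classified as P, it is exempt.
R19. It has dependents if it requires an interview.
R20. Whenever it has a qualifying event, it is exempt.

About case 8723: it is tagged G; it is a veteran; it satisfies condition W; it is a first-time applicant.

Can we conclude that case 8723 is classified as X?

Forward chaining from the given facts derives: is eligible for tier A, has attribute Y, is in category T, is enrolled full-time, is in category F.
Rules concluding "it is classified as X": R1 needs "it is a resident"; R4 needs "it is in state D"; R8 needs "it is exempt" — none of these are established.

No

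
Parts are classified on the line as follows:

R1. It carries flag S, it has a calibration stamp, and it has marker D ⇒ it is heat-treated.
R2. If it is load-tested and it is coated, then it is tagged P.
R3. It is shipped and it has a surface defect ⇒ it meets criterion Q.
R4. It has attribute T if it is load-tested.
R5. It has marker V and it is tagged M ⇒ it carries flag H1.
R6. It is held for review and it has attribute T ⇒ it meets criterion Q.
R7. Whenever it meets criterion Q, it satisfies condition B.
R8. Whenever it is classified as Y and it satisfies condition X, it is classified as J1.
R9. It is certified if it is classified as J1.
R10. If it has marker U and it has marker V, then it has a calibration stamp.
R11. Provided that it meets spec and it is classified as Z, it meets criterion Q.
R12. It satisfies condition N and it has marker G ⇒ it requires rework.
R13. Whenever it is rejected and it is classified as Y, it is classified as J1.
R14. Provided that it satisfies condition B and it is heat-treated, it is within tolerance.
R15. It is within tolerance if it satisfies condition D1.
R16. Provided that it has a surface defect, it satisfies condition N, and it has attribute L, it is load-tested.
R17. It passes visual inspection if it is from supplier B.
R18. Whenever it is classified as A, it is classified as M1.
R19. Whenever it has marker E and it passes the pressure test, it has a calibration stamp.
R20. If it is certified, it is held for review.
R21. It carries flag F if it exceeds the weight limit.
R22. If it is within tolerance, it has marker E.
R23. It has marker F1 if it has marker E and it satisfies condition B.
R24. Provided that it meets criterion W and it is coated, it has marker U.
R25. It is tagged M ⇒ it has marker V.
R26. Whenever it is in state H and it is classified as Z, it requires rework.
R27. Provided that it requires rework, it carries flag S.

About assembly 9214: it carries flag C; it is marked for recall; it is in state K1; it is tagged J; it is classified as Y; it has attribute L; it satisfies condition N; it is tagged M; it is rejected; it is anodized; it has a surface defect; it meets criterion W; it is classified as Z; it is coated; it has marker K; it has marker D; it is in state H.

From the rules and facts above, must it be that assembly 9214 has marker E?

Yes

By R13 (it is rejected, it is classified as Y): it is classified as J1.
By R16 (it has a surface defect, it satisfies condition N, it has attribute L): it is load-tested.
By R24 (it meets criterion W, it is coated): it has marker U.
By R25 (it is tagged M): it has marker V.
By R26 (it is in state H, it is classified as Z): it requires rework.
By R27 (it requires rework): it carries flag S.
By R4 (it is load-tested): it has attribute T.
By R9 (it is classified as J1): it is certified.
By R10 (it has marker U, it has marker V): it has a calibration stamp.
By R20 (it is certified): it is held for review.
By R1 (it carries flag S, it has a calibration stamp, it has marker D): it is heat-treated.
By R6 (it is held for review, it has attribute T): it meets criterion Q.
By R7 (it meets criterion Q): it satisfies condition B.
By R14 (it satisfies condition B, it is heat-treated): it is within tolerance.
By R22 (it is within tolerance): it has marker E.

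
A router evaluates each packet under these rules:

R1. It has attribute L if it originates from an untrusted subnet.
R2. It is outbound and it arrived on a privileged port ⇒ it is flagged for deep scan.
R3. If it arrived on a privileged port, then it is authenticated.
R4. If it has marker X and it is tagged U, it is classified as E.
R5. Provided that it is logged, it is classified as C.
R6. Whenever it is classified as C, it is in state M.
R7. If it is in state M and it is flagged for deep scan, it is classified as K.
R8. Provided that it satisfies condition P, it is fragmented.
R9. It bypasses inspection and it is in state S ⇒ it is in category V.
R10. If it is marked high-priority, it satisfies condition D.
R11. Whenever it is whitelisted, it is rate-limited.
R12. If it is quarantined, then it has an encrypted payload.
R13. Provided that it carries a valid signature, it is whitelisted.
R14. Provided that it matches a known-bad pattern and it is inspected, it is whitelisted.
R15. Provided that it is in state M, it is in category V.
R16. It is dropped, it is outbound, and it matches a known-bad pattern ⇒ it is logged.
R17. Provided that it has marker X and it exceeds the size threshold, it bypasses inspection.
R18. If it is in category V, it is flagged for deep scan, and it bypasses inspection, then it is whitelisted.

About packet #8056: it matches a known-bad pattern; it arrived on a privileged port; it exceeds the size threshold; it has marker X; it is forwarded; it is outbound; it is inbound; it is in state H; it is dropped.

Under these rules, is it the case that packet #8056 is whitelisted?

By R2 (it is outbound, it arrived on a privileged port): it is flagged for deep scan.
By R16 (it is dropped, it is outbound, it matches a known-bad pattern): it is logged.
By R17 (it has marker X, it exceeds the size threshold): it bypasses inspection.
By R5 (it is logged): it is classified as C.
By R6 (it is classified as C): it is in state M.
By R15 (it is in state M): it is in category V.
By R18 (it is in category V, it is flagged for deep scan, it bypasses inspection): it is whitelisted.

Yes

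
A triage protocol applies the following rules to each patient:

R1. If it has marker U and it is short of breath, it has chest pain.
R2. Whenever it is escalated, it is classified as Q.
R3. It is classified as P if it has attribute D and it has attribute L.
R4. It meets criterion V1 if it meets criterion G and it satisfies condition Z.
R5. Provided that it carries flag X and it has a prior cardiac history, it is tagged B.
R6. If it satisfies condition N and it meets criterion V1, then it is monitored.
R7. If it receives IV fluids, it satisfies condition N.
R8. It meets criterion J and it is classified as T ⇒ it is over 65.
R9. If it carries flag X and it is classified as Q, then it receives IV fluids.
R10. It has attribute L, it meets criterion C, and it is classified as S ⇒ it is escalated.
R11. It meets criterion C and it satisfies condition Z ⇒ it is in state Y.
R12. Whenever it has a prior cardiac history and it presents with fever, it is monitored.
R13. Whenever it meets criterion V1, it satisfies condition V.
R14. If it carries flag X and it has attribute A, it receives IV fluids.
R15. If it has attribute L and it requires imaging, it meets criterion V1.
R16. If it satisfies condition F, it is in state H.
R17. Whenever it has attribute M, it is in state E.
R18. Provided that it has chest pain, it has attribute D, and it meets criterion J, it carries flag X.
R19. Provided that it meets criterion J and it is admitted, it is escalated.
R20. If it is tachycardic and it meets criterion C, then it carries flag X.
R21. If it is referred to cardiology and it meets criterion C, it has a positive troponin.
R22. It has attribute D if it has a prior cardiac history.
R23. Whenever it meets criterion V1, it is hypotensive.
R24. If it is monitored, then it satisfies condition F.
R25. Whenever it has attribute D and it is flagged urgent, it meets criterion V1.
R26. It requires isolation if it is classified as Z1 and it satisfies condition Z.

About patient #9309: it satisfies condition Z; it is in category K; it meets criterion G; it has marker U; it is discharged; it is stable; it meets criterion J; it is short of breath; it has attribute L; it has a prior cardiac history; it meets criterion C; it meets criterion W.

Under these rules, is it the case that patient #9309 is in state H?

Forward chaining from the given facts derives: has chest pain, meets criterion V1, is in state Y, satisfies condition V, has attribute D, is hypotensive, is classified as P, carries flag X, is tagged B.
The only rule concluding "it is in state H" is R16, which needs "it satisfies condition F"; that is never established.

No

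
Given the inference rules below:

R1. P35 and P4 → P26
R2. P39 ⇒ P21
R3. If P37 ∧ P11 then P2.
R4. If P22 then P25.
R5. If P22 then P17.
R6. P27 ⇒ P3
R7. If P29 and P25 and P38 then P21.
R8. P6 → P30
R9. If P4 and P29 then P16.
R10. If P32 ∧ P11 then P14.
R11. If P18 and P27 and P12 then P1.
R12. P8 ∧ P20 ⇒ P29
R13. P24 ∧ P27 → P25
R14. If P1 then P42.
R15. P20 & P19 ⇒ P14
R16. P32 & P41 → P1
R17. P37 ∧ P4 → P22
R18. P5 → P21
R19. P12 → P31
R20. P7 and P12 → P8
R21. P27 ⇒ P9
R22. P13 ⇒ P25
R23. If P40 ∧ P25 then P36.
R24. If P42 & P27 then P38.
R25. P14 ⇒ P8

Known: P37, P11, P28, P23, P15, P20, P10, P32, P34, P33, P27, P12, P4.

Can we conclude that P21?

Forward chaining from the given facts derives: P2, P3, P14, P22, P31, P9, P8, P25, P17, P29, P16.
Rules concluding P21: R2 needs P39; R7 needs P38; R18 needs P5 — none of these are established.

No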